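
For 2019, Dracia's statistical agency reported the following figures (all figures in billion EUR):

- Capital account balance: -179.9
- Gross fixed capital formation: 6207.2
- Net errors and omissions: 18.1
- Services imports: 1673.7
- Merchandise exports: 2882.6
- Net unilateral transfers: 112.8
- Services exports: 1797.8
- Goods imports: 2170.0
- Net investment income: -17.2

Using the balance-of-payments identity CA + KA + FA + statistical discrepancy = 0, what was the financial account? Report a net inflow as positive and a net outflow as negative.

Goods balance = 2882.6 - 2170.0 = 712.6
Services balance = 1797.8 - 1673.7 = 124.1
Trade balance (goods + services) = 712.6 + 124.1 = 836.7
Net primary income = -17.2
Net secondary income = 112.8
Current account = 836.7 + (-17.2) + 112.8 = 932.3
Financial account = -(932.3 + (-179.9) + 18.1) = -770.5

-770.5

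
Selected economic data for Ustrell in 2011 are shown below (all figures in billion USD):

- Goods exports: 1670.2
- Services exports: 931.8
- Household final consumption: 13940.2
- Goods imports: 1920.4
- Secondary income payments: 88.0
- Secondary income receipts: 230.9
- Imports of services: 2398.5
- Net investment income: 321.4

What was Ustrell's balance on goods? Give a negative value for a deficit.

Goods balance = 1670.2 - 1920.4 = -250.2

-250.2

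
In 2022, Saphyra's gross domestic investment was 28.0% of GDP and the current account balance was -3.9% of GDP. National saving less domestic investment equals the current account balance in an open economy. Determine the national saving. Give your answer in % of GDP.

S = I + CA = 28.0 + (-3.9) = 24.1

24.1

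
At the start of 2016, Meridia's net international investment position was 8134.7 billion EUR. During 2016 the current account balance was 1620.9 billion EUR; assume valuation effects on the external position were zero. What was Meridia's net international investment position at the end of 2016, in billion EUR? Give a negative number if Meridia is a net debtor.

With no valuation effects, change in NIIP = current account = 1620.9
End-of-year NIIP = 8134.7 + 1620.9 = 9755.6

9755.6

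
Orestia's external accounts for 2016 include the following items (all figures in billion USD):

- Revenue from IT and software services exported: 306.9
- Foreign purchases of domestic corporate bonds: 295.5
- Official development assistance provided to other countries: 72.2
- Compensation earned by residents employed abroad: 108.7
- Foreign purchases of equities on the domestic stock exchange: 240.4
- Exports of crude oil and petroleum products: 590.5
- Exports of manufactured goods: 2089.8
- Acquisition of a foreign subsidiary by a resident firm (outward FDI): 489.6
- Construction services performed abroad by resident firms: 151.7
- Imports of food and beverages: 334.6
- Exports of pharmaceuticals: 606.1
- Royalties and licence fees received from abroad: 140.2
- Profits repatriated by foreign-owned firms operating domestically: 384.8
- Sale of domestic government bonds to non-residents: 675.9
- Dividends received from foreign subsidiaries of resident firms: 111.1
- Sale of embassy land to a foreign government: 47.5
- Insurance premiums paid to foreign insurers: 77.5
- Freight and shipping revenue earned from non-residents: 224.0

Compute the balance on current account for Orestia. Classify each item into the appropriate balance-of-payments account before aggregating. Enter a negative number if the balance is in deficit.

Goods: 606.1 + 590.5 - 334.6 + 2089.8 = 2951.8
Services: 140.2 - 77.5 + 306.9 + 151.7 + 224.0 = 745.3
Primary income: 108.7 + 111.1 - 384.8 = -165.0
Secondary income: -72.2
Current account = 2951.8 + 745.3 + (-165.0) + (-72.2) = 3459.9
(Excluded from the current account — financial account: foreign purchases of domestic corporate bonds 295.5, foreign purchases of equities on the domestic stock exchange 240.4, acquisition of a foreign subsidiary by a resident firm (outward FDI) 489.6, sale of domestic government bonds to non-residents 675.9; capital account: sale of embassy land to a foreign government 47.5.)

3459.9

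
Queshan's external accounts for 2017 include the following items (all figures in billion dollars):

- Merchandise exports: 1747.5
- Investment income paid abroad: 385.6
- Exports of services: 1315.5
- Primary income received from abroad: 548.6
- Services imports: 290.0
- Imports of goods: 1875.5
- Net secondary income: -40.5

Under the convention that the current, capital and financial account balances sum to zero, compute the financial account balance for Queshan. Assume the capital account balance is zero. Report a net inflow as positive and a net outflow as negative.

Goods balance = 1747.5 - 1875.5 = -128.0
Services balance = 1315.5 - 290.0 = 1025.5
Trade balance (goods + services) = -128.0 + 1025.5 = 897.5
Net primary income = 548.6 - 385.6 = 163.0
Net secondary income = -40.5
Current account = 897.5 + 163.0 + (-40.5) = 1020.0
Financial account = -(1020.0) = -1020.0

-1020.0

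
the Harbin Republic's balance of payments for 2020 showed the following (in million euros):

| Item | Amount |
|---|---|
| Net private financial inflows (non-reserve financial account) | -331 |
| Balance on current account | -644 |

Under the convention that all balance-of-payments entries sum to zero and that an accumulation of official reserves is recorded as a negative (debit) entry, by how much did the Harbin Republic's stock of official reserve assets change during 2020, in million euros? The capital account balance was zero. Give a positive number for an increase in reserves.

Official reserve transactions balance = -((-644) + (-331)) = 975
An accumulation of reserves is recorded as a debit (negative entry), so the change in the stock of reserves is the negative of that balance.
Change in official reserves = -(975) = -975

-975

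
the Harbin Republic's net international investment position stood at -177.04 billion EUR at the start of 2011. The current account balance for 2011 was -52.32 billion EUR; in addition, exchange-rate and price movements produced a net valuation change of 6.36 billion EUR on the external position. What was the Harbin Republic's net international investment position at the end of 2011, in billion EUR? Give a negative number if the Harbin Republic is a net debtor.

Change in NIIP = current account + net valuation change = -52.32 + 6.36 = -45.96
End-of-year NIIP = -177.04 + (-45.96) = -223.00

-223.00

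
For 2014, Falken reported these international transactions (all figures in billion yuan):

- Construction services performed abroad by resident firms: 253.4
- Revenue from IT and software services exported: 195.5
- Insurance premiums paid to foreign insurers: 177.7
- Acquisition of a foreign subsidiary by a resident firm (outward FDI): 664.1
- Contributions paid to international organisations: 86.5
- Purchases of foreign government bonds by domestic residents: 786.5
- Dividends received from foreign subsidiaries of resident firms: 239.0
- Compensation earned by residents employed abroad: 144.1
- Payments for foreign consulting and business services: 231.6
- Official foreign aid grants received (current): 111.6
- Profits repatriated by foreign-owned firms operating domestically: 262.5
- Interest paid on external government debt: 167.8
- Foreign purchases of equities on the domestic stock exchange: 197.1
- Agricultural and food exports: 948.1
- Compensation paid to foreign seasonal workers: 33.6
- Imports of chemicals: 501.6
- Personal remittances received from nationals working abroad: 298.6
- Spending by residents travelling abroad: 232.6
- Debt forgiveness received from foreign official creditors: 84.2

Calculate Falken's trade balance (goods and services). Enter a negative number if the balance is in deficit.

Goods: 948.1 - 501.6 = 446.5
Services: -177.7 + 195.5 - 231.6 - 232.6 + 253.4 = -193.0
Trade balance = 446.5 + (-193.0) = 253.5
(Excluded from the trade balance — financial account: acquisition of a foreign subsidiary by a resident firm (outward FDI) 664.1, purchases of foreign government bonds by domestic residents 786.5, foreign purchases of equities on the domestic stock exchange 197.1; secondary income: contributions paid to international organisations 86.5, official foreign aid grants received (current) 111.6, personal remittances received from nationals working abroad 298.6; primary income: dividends received from foreign subsidiaries of resident firms 239.0, compensation earned by residents employed abroad 144.1, profits repatriated by foreign-owned firms operating domestically 262.5, interest paid on external government debt 167.8, compensation paid to foreign seasonal workers 33.6; capital account: debt forgiveness received from foreign official creditors 84.2.)

253.5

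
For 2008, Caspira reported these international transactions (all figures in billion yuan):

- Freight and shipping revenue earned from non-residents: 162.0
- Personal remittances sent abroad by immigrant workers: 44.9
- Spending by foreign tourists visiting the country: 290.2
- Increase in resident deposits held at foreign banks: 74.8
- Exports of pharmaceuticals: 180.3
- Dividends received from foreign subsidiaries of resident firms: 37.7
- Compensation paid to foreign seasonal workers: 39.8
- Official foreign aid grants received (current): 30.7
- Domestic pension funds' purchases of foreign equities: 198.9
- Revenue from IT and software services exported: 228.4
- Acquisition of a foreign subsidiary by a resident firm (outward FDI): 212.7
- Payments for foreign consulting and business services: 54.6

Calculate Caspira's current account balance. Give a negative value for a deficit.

Goods: 180.3
Services: 162.0 + 228.4 - 54.6 + 290.2 = 626.0
Primary income: 37.7 - 39.8 = -2.1
Secondary income: 30.7 - 44.9 = -14.2
Current account = 180.3 + 626.0 + (-2.1) + (-14.2) = 790.0
(Excluded from the current account — financial account: increase in resident deposits held at foreign banks 74.8, domestic pension funds' purchases of foreign equities 198.9, acquisition of a foreign subsidiary by a resident firm (outward FDI) 212.7.)

790.0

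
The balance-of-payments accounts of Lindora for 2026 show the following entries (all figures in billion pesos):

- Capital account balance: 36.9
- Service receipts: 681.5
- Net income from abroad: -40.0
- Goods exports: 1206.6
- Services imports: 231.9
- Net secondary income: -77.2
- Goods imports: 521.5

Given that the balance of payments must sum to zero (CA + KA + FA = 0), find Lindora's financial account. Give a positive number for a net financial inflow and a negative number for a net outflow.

-1054.4

Goods balance = 1206.6 - 521.5 = 685.1
Services balance = 681.5 - 231.9 = 449.6
Trade balance (goods + services) = 685.1 + 449.6 = 1134.7
Net primary income = -40.0
Net secondary income = -77.2
Current account = 1134.7 + (-40.0) + (-77.2) = 1017.5
Financial account = -(1017.5 + 36.9) = -1054.4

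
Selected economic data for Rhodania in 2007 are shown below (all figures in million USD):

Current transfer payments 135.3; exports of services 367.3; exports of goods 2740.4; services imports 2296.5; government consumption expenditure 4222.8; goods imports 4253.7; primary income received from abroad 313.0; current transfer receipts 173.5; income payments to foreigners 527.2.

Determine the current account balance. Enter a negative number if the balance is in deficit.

-3618.5

Goods balance = 2740.4 - 4253.7 = -1513.3
Services balance = 367.3 - 2296.5 = -1929.2
Trade balance (goods + services) = -1513.3 + (-1929.2) = -3442.5
Net primary income = 313.0 - 527.2 = -214.2
Net secondary income = 173.5 - 135.3 = 38.2
Current account = -3442.5 + (-214.2) + 38.2 = -3618.5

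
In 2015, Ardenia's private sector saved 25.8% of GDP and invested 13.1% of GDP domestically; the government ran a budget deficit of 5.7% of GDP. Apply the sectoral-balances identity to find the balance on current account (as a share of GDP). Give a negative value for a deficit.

7.0

By the sectoral-balances identity, CA = (S_private - I) + (T - G).
Private balance = 25.8 - 13.1 = 12.7
Government balance (T - G) = -5.7
CA = 12.7 + (-5.7) = 7.0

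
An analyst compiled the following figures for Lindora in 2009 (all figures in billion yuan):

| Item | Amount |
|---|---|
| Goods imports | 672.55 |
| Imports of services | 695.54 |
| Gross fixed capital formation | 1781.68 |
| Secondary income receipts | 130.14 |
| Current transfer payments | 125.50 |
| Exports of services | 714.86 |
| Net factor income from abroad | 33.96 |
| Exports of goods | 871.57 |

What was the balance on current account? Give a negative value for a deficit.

256.94

Goods balance = 871.57 - 672.55 = 199.02
Services balance = 714.86 - 695.54 = 19.32
Trade balance (goods + services) = 199.02 + 19.32 = 218.34
Net primary income = 33.96
Net secondary income = 130.14 - 125.50 = 4.64
Current account = 218.34 + 33.96 + 4.64 = 256.94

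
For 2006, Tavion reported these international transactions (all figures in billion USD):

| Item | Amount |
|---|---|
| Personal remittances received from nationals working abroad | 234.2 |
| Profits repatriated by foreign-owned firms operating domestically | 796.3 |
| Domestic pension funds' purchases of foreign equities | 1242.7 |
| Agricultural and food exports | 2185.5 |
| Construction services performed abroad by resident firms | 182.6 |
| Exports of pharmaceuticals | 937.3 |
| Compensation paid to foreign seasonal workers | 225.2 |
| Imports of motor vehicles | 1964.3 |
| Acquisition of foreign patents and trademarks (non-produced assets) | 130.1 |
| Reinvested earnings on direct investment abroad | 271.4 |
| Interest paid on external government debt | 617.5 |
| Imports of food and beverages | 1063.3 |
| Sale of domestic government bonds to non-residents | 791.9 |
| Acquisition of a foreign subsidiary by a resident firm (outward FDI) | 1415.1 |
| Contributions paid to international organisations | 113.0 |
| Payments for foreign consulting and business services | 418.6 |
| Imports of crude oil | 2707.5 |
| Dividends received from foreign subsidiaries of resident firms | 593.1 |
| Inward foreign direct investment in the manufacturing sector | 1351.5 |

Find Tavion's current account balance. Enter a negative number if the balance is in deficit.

-3501.6

Goods: -1063.3 + 2185.5 - 2707.5 + 937.3 - 1964.3 = -2612.3
Services: -418.6 + 182.6 = -236.0
Primary income: 593.1 - 796.3 - 225.2 - 617.5 + 271.4 = -774.5
Secondary income: -113.0 + 234.2 = 121.2
Current account = (-2612.3) + (-236.0) + (-774.5) + 121.2 = -3501.6
(Excluded from the current account — financial account: domestic pension funds' purchases of foreign equities 1242.7, sale of domestic government bonds to non-residents 791.9, acquisition of a foreign subsidiary by a resident firm (outward FDI) 1415.1, inward foreign direct investment in the manufacturing sector 1351.5; capital account: acquisition of foreign patents and trademarks (non-produced assets) 130.1.)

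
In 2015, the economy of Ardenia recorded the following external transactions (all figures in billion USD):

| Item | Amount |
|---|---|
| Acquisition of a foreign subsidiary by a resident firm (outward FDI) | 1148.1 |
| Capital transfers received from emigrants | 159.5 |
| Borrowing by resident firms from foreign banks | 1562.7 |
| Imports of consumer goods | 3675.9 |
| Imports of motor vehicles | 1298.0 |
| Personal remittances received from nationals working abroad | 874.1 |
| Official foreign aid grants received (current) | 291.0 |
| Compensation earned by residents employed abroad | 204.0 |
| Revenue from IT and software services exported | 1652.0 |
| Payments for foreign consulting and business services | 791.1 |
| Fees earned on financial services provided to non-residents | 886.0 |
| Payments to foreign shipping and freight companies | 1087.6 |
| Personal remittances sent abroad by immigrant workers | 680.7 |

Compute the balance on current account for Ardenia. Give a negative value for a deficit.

Goods: -1298.0 - 3675.9 = -4973.9
Services: 1652.0 - 1087.6 - 791.1 + 886.0 = 659.3
Primary income: 204.0
Secondary income: 291.0 + 874.1 - 680.7 = 484.4
Current account = (-4973.9) + 659.3 + 204.0 + 484.4 = -3626.2
(Excluded from the current account — financial account: acquisition of a foreign subsidiary by a resident firm (outward FDI) 1148.1, borrowing by resident firms from foreign banks 1562.7; capital account: capital transfers received from emigrants 159.5.)

-3626.2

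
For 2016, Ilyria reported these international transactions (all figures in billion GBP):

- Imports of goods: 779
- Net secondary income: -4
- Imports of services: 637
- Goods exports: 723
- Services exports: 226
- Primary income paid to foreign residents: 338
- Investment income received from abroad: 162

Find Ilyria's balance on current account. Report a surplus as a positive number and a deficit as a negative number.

-647

Goods balance = 723 - 779 = -56
Services balance = 226 - 637 = -411
Trade balance (goods + services) = -56 + (-411) = -467
Net primary income = 162 - 338 = -176
Net secondary income = -4
Current account = -467 + (-176) + (-4) = -647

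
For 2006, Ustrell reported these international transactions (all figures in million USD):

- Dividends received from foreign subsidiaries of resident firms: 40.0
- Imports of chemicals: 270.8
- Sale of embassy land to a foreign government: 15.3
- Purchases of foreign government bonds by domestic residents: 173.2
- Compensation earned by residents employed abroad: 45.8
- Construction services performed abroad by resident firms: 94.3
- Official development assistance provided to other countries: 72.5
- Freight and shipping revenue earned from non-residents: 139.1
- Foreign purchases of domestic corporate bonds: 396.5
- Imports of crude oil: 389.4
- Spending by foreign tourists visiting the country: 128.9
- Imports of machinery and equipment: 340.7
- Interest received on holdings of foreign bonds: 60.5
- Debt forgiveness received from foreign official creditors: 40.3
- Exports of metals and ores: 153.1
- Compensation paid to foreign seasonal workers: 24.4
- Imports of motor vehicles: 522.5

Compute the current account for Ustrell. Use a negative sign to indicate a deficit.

Goods: 153.1 - 522.5 - 270.8 - 389.4 - 340.7 = -1370.3
Services: 128.9 + 139.1 + 94.3 = 362.3
Primary income: 40.0 + 45.8 - 24.4 + 60.5 = 121.9
Secondary income: -72.5
Current account = (-1370.3) + 362.3 + 121.9 + (-72.5) = -958.6
(Excluded from the current account — capital account: sale of embassy land to a foreign government 15.3, debt forgiveness received from foreign official creditors 40.3; financial account: purchases of foreign government bonds by domestic residents 173.2, foreign purchases of domestic corporate bonds 396.5.)

-958.6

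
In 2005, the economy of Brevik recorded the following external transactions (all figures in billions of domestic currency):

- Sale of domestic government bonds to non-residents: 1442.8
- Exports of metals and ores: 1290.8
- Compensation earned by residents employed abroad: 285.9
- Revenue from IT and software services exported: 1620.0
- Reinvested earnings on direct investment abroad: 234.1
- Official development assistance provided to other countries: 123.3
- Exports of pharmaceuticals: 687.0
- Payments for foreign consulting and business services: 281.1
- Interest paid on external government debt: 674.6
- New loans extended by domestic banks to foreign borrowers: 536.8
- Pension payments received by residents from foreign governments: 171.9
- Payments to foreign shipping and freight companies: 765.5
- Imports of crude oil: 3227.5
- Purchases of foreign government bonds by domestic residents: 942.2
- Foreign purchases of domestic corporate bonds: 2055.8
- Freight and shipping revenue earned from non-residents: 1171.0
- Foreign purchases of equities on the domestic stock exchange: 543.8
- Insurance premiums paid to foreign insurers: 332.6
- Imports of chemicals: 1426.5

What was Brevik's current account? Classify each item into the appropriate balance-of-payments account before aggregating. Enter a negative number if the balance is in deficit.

-1370.4

Goods: -3227.5 - 1426.5 + 1290.8 + 687.0 = -2676.2
Services: 1620.0 - 281.1 - 332.6 - 765.5 + 1171.0 = 1411.8
Primary income: 234.1 + 285.9 - 674.6 = -154.6
Secondary income: -123.3 + 171.9 = 48.6
Current account = (-2676.2) + 1411.8 + (-154.6) + 48.6 = -1370.4
(Excluded from the current account — financial account: sale of domestic government bonds to non-residents 1442.8, new loans extended by domestic banks to foreign borrowers 536.8, purchases of foreign government bonds by domestic residents 942.2, foreign purchases of domestic corporate bonds 2055.8, foreign purchases of equities on the domestic stock exchange 543.8.)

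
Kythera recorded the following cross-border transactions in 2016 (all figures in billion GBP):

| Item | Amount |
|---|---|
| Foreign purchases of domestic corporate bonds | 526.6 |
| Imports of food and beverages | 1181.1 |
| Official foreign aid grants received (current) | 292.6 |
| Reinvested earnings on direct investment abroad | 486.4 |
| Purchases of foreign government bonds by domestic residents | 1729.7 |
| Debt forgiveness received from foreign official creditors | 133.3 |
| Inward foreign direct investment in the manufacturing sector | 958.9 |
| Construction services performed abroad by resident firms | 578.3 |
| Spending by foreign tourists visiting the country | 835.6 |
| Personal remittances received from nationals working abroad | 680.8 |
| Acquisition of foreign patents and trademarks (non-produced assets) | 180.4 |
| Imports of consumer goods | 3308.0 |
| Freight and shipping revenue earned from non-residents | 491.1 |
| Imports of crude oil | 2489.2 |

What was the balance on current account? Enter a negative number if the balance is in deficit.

Goods: -2489.2 - 1181.1 - 3308.0 = -6978.3
Services: 491.1 + 578.3 + 835.6 = 1905.0
Primary income: 486.4
Secondary income: 680.8 + 292.6 = 973.4
Current account = (-6978.3) + 1905.0 + 486.4 + 973.4 = -3613.5
(Excluded from the current account — financial account: foreign purchases of domestic corporate bonds 526.6, purchases of foreign government bonds by domestic residents 1729.7, inward foreign direct investment in the manufacturing sector 958.9; capital account: debt forgiveness received from foreign official creditors 133.3, acquisition of foreign patents and trademarks (non-produced assets) 180.4.)

-3613.5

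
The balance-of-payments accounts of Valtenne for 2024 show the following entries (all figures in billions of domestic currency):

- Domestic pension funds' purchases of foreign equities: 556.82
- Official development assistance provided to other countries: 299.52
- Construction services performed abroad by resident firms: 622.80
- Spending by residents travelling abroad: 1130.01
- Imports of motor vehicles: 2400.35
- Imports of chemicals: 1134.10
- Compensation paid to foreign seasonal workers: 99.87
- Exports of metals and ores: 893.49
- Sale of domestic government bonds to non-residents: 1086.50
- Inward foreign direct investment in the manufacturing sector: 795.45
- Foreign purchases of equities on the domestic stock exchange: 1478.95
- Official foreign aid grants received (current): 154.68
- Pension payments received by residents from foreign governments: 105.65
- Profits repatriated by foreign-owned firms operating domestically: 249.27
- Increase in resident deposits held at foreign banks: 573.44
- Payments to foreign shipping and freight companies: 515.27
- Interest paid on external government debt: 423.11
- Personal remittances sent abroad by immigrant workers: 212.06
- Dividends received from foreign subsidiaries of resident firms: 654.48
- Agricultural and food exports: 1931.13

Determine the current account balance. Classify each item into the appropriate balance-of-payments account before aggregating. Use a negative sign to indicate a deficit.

-2101.33

Goods: -2400.35 + 893.49 - 1134.10 + 1931.13 = -709.83
Services: -515.27 - 1130.01 + 622.80 = -1022.48
Primary income: -99.87 + 654.48 - 423.11 - 249.27 = -117.77
Secondary income: -212.06 + 105.65 + 154.68 - 299.52 = -251.25
Current account = (-709.83) + (-1022.48) + (-117.77) + (-251.25) = -2101.33
(Excluded from the current account — financial account: domestic pension funds' purchases of foreign equities 556.82, sale of domestic government bonds to non-residents 1086.50, inward foreign direct investment in the manufacturing sector 795.45, foreign purchases of equities on the domestic stock exchange 1478.95, increase in resident deposits held at foreign banks 573.44.)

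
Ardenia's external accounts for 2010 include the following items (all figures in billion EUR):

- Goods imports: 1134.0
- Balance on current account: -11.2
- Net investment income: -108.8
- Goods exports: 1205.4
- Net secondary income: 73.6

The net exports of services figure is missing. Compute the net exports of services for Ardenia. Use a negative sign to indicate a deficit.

Current account = goods balance + services balance + net primary income + net secondary income
Sum of the known components = 36.2
Net exports of services = CA - (known components) = -11.2 - 36.2 = -47.4

-47.4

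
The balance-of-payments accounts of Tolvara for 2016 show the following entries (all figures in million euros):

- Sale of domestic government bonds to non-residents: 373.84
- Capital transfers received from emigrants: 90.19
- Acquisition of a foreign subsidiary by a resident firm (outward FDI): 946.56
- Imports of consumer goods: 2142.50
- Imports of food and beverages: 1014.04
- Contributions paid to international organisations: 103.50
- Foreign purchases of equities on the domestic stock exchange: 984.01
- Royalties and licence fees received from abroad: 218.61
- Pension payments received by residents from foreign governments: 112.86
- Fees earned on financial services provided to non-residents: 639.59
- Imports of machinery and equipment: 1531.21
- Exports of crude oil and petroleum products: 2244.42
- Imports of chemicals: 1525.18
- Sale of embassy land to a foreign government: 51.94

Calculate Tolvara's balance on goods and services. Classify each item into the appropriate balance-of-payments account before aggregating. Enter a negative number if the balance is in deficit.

Goods: -2142.50 + 2244.42 - 1014.04 - 1531.21 - 1525.18 = -3968.51
Services: 218.61 + 639.59 = 858.20
Trade balance = -3968.51 + 858.20 = -3110.31
(Excluded from the trade balance — financial account: sale of domestic government bonds to non-residents 373.84, acquisition of a foreign subsidiary by a resident firm (outward FDI) 946.56, foreign purchases of equities on the domestic stock exchange 984.01; capital account: capital transfers received from emigrants 90.19, sale of embassy land to a foreign government 51.94; secondary income: contributions paid to international organisations 103.50, pension payments received by residents from foreign governments 112.86.)

-3110.31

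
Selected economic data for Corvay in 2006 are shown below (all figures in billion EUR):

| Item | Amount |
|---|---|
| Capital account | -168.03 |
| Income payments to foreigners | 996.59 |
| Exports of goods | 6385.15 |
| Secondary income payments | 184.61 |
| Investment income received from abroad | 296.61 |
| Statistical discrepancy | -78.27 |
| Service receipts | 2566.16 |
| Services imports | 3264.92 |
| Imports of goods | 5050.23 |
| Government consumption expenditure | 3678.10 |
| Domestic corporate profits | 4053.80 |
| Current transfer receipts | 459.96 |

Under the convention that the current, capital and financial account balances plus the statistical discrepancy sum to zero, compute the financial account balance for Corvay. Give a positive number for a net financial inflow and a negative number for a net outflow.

34.77

Goods balance = 6385.15 - 5050.23 = 1334.92
Services balance = 2566.16 - 3264.92 = -698.76
Trade balance (goods + services) = 1334.92 + (-698.76) = 636.16
Net primary income = 296.61 - 996.59 = -699.98
Net secondary income = 459.96 - 184.61 = 275.35
Current account = 636.16 + (-699.98) + 275.35 = 211.53
Financial account = -(211.53 + (-168.03) + (-78.27)) = 34.77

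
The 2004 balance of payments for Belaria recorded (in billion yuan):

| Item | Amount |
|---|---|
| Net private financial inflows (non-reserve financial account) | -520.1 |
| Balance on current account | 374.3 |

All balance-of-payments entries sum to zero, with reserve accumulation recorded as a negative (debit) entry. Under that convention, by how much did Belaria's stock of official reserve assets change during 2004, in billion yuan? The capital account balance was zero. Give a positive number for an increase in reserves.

-145.8

Official reserve transactions balance = -(374.3 + (-520.1)) = 145.8
An accumulation of reserves is recorded as a debit (negative entry), so the change in the stock of reserves is the negative of that balance.
Change in official reserves = -(145.8) = -145.8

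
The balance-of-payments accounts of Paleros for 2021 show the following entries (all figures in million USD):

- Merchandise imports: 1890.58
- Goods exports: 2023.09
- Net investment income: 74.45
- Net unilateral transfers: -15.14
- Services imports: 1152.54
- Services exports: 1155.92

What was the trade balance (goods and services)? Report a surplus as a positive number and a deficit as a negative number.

Goods balance = 2023.09 - 1890.58 = 132.51
Services balance = 1155.92 - 1152.54 = 3.38
Trade balance (goods + services) = 132.51 + 3.38 = 135.89

135.89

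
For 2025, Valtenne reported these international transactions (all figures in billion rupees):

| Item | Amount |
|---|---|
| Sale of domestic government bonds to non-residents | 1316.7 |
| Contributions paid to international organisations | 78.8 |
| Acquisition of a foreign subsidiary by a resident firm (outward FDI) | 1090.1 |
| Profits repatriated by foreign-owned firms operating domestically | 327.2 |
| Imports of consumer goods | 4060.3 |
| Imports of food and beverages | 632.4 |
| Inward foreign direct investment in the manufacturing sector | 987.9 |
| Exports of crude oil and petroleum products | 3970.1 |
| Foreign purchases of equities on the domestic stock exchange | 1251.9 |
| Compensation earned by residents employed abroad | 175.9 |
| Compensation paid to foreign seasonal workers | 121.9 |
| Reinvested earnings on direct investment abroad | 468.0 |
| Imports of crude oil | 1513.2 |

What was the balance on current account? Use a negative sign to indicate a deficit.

Goods: -632.4 - 4060.3 + 3970.1 - 1513.2 = -2235.8
Primary income: 468.0 + 175.9 - 327.2 - 121.9 = 194.8
Secondary income: -78.8
Current account = (-2235.8) + 194.8 + (-78.8) = -2119.8
(Excluded from the current account — financial account: sale of domestic government bonds to non-residents 1316.7, acquisition of a foreign subsidiary by a resident firm (outward FDI) 1090.1, inward foreign direct investment in the manufacturing sector 987.9, foreign purchases of equities on the domestic stock exchange 1251.9.)

-2119.8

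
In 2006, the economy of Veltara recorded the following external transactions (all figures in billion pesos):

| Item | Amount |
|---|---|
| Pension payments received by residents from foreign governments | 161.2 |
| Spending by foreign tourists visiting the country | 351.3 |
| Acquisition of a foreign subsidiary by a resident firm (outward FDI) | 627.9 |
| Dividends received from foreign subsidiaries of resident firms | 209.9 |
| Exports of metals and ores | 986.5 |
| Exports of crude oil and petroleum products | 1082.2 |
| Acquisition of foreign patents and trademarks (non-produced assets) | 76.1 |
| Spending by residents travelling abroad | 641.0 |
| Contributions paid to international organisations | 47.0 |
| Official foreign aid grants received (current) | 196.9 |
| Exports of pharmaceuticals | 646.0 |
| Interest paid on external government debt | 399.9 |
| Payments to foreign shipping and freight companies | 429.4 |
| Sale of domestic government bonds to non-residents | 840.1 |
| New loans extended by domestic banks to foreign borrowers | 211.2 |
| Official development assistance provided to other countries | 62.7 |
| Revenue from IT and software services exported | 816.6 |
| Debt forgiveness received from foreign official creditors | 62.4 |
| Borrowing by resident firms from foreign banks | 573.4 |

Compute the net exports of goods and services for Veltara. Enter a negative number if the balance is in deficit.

Goods: 986.5 + 1082.2 + 646.0 = 2714.7
Services: 351.3 + 816.6 - 429.4 - 641.0 = 97.5
Trade balance = 2714.7 + 97.5 = 2812.2
(Excluded from the trade balance — secondary income: pension payments received by residents from foreign governments 161.2, contributions paid to international organisations 47.0, official foreign aid grants received (current) 196.9, official development assistance provided to other countries 62.7; financial account: acquisition of a foreign subsidiary by a resident firm (outward FDI) 627.9, sale of domestic government bonds to non-residents 840.1, new loans extended by domestic banks to foreign borrowers 211.2, borrowing by resident firms from foreign banks 573.4; primary income: dividends received from foreign subsidiaries of resident firms 209.9, interest paid on external government debt 399.9; capital account: acquisition of foreign patents and trademarks (non-produced assets) 76.1, debt forgiveness received from foreign official creditors 62.4.)

2812.2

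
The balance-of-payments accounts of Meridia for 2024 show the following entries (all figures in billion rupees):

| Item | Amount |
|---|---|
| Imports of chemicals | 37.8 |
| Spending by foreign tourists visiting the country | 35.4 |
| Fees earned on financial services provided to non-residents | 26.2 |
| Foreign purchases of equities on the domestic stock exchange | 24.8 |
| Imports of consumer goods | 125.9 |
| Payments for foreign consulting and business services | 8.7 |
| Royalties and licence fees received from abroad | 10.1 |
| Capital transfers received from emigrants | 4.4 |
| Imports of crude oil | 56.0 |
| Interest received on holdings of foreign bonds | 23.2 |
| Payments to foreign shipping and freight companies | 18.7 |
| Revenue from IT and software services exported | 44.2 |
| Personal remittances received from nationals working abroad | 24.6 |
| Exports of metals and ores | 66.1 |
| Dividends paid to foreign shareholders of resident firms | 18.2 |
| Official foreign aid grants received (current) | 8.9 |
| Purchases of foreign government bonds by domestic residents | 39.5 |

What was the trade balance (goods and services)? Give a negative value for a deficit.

Goods: -56.0 - 37.8 + 66.1 - 125.9 = -153.6
Services: -8.7 + 44.2 + 26.2 - 18.7 + 10.1 + 35.4 = 88.5
Trade balance = -153.6 + 88.5 = -65.1
(Excluded from the trade balance — financial account: foreign purchases of equities on the domestic stock exchange 24.8, purchases of foreign government bonds by domestic residents 39.5; capital account: capital transfers received from emigrants 4.4; primary income: interest received on holdings of foreign bonds 23.2, dividends paid to foreign shareholders of resident firms 18.2; secondary income: personal remittances received from nationals working abroad 24.6, official foreign aid grants received (current) 8.9.)

-65.1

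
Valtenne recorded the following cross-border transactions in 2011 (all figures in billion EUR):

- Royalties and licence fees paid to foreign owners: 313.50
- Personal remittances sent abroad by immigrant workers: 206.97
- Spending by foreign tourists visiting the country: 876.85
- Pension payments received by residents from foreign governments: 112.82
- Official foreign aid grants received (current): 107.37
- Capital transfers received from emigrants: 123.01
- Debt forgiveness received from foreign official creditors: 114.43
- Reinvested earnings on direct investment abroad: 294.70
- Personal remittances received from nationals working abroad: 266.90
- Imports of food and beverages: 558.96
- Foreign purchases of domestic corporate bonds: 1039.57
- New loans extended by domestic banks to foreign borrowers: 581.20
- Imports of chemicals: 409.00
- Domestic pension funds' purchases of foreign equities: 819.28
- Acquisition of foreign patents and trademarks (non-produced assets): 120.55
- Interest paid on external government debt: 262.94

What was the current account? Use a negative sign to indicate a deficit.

-92.73

Goods: -409.00 - 558.96 = -967.96
Services: -313.50 + 876.85 = 563.35
Primary income: 294.70 - 262.94 = 31.76
Secondary income: 107.37 + 112.82 - 206.97 + 266.90 = 280.12
Current account = (-967.96) + 563.35 + 31.76 + 280.12 = -92.73
(Excluded from the current account — capital account: capital transfers received from emigrants 123.01, debt forgiveness received from foreign official creditors 114.43, acquisition of foreign patents and trademarks (non-produced assets) 120.55; financial account: foreign purchases of domestic corporate bonds 1039.57, new loans extended by domestic banks to foreign borrowers 581.20, domestic pension funds' purchases of foreign equities 819.28.)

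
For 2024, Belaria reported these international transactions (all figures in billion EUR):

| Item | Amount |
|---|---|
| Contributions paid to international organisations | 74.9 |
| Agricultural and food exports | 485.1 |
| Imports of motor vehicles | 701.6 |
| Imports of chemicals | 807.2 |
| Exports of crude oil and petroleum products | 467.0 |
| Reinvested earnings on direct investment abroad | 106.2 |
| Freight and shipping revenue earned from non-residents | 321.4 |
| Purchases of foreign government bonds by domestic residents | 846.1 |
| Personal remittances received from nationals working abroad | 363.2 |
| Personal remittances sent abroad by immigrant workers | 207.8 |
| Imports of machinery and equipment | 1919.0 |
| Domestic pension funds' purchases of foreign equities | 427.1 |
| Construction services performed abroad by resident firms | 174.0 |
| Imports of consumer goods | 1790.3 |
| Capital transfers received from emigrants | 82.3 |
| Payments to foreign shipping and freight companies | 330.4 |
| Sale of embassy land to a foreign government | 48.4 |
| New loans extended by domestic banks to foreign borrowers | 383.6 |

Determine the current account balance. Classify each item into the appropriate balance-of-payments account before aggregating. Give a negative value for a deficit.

-3914.3

Goods: 485.1 - 701.6 - 807.2 + 467.0 - 1919.0 - 1790.3 = -4266.0
Services: 174.0 - 330.4 + 321.4 = 165.0
Primary income: 106.2
Secondary income: -74.9 + 363.2 - 207.8 = 80.5
Current account = (-4266.0) + 165.0 + 106.2 + 80.5 = -3914.3
(Excluded from the current account — financial account: purchases of foreign government bonds by domestic residents 846.1, domestic pension funds' purchases of foreign equities 427.1, new loans extended by domestic banks to foreign borrowers 383.6; capital account: capital transfers received from emigrants 82.3, sale of embassy land to a foreign government 48.4.)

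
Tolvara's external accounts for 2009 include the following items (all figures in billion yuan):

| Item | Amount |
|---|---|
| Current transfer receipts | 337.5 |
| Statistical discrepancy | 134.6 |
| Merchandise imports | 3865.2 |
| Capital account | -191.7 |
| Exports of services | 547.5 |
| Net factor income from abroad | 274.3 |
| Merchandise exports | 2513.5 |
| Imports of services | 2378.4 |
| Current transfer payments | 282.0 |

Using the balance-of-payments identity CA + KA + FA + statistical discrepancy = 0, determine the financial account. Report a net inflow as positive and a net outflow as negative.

2909.9

Goods balance = 2513.5 - 3865.2 = -1351.7
Services balance = 547.5 - 2378.4 = -1830.9
Trade balance (goods + services) = -1351.7 + (-1830.9) = -3182.6
Net primary income = 274.3
Net secondary income = 337.5 - 282.0 = 55.5
Current account = -3182.6 + 274.3 + 55.5 = -2852.8
Financial account = -(-2852.8 + (-191.7) + 134.6) = 2909.9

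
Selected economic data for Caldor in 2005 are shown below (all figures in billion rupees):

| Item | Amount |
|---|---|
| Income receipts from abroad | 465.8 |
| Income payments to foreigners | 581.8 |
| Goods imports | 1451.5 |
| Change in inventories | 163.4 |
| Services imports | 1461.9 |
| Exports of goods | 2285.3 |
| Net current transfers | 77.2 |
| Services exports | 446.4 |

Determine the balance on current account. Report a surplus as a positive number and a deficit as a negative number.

-220.5

Goods balance = 2285.3 - 1451.5 = 833.8
Services balance = 446.4 - 1461.9 = -1015.5
Trade balance (goods + services) = 833.8 + (-1015.5) = -181.7
Net primary income = 465.8 - 581.8 = -116.0
Net secondary income = 77.2
Current account = -181.7 + (-116.0) + 77.2 = -220.5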